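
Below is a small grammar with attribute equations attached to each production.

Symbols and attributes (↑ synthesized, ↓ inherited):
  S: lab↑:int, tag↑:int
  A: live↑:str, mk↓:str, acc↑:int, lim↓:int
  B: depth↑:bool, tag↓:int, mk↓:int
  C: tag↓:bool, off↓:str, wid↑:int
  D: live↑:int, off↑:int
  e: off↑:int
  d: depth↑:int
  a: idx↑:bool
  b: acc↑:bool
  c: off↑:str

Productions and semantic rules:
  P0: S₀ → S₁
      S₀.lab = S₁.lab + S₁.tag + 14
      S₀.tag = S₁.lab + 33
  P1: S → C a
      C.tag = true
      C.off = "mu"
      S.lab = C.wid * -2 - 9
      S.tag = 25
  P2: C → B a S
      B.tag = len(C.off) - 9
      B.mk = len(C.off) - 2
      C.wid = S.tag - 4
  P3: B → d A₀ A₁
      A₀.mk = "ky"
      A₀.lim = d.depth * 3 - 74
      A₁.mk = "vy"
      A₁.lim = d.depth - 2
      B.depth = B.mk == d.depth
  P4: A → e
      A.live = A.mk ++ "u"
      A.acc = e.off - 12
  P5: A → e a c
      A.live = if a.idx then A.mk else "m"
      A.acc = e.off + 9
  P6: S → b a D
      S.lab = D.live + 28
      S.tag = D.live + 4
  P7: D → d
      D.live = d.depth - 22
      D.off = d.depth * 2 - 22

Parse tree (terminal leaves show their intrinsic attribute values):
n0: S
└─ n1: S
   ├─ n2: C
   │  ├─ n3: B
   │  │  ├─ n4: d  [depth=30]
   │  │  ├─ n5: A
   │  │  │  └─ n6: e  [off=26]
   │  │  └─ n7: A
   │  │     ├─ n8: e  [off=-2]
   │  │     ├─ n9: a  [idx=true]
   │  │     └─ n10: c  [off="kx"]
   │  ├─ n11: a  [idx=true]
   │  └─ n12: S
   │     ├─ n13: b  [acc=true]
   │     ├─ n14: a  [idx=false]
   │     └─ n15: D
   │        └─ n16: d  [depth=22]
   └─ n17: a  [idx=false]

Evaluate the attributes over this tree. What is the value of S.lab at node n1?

1. n2.tag = true  [true]
2. n2.off = "mu"  ["mu"]
3. n3.tag = -7  [len(C.off) - 9]
4. n3.mk = 0  [len(C.off) - 2]
5. n4.depth = 30  [terminal]
6. n5.mk = "ky"  ["ky"]
7. n5.lim = 16  [d.depth * 3 - 74]
8. n6.off = 26  [terminal]
9. n5.live = "kyu"  [A.mk ++ "u"]
10. n5.acc = 14  [e.off - 12]
11. n7.mk = "vy"  ["vy"]
12. n7.lim = 28  [d.depth - 2]
13. n8.off = -2  [terminal]
14. n9.idx = true  [terminal]
15. n10.off = "kx"  [terminal]
16. n7.live = "vy"  [if a.idx then A.mk else "m"]
17. n7.acc = 7  [e.off + 9]
18. n3.depth = false  [B.mk == d.depth]
19. n11.idx = true  [terminal]
20. n13.acc = true  [terminal]
21. n14.idx = false  [terminal]
22. n16.depth = 22  [terminal]
23. n15.live = 0  [d.depth - 22]
24. n15.off = 22  [d.depth * 2 - 22]
25. n12.lab = 28  [D.live + 28]
26. n12.tag = 4  [D.live + 4]
27. n2.wid = 0  [S.tag - 4]
28. n17.idx = false  [terminal]
29. n1.lab = -9  [C.wid * -2 - 9]
30. n1.tag = 25  [25]
31. n0.lab = 30  [S₁.lab + S₁.tag + 14]
32. n0.tag = 24  [S₁.lab + 33]

-9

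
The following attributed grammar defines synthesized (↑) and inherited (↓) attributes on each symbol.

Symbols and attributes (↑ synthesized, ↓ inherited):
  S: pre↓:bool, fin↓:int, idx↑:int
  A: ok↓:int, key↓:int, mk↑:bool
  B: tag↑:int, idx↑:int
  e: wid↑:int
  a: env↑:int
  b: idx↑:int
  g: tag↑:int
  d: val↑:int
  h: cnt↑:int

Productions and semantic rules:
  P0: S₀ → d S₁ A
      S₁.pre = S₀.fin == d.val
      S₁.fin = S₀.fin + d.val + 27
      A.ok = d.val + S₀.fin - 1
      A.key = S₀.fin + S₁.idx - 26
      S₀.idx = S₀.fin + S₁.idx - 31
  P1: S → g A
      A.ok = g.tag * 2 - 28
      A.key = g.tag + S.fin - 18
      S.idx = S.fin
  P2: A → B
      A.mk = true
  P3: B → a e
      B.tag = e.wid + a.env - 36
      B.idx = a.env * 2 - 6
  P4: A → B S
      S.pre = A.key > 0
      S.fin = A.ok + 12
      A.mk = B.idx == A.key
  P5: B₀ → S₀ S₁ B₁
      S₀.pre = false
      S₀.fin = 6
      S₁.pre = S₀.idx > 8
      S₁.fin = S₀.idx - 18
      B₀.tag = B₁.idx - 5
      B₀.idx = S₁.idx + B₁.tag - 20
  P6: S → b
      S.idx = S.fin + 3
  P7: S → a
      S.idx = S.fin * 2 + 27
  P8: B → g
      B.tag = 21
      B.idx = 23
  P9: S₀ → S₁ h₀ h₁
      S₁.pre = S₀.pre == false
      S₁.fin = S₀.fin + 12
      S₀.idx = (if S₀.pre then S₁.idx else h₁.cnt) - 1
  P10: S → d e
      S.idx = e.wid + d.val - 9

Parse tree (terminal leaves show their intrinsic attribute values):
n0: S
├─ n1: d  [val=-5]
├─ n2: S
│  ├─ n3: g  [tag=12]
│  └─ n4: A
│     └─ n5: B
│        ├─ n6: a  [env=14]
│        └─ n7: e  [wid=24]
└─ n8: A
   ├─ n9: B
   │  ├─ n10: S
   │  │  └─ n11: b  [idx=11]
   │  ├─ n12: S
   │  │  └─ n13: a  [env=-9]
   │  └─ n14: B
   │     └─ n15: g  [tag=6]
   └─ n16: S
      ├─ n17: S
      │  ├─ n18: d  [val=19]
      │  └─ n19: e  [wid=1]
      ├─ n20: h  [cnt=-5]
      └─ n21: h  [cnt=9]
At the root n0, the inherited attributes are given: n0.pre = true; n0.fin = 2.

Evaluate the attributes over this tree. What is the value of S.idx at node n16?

1. n0.pre = true  [given at root]
2. n0.fin = 2  [given at root]
3. n1.val = -5  [terminal]
4. n2.pre = false  [S₀.fin == d.val]
5. n2.fin = 24  [S₀.fin + d.val + 27]
6. n3.tag = 12  [terminal]
7. n4.ok = -4  [g.tag * 2 - 28]
8. n4.key = 18  [g.tag + S.fin - 18]
9. n6.env = 14  [terminal]
10. n7.wid = 24  [terminal]
11. n5.tag = 2  [e.wid + a.env - 36]
12. n5.idx = 22  [a.env * 2 - 6]
13. n4.mk = true  [true]
14. n2.idx = 24  [S.fin]
15. n8.ok = -4  [d.val + S₀.fin - 1]
16. n8.key = 0  [S₀.fin + S₁.idx - 26]
17. n10.pre = false  [false]
18. n10.fin = 6  [6]
19. n11.idx = 11  [terminal]
20. n10.idx = 9  [S.fin + 3]
21. n12.pre = true  [S₀.idx > 8]
22. n12.fin = -9  [S₀.idx - 18]
23. n13.env = -9  [terminal]
24. n12.idx = 9  [S.fin * 2 + 27]
25. n15.tag = 6  [terminal]
26. n14.tag = 21  [21]
27. n14.idx = 23  [23]
28. n9.tag = 18  [B₁.idx - 5]
29. n9.idx = 10  [S₁.idx + B₁.tag - 20]
30. n16.pre = false  [A.key > 0]
31. n16.fin = 8  [A.ok + 12]
32. n17.pre = true  [S₀.pre == false]
33. n17.fin = 20  [S₀.fin + 12]
34. n18.val = 19  [terminal]
35. n19.wid = 1  [terminal]
36. n17.idx = 11  [e.wid + d.val - 9]
37. n20.cnt = -5  [terminal]
38. n21.cnt = 9  [terminal]
39. n16.idx = 8  [(if S₀.pre then S₁.idx else h₁.cnt) - 1]
40. n8.mk = false  [B.idx == A.key]
41. n0.idx = -5  [S₀.fin + S₁.idx - 31]

8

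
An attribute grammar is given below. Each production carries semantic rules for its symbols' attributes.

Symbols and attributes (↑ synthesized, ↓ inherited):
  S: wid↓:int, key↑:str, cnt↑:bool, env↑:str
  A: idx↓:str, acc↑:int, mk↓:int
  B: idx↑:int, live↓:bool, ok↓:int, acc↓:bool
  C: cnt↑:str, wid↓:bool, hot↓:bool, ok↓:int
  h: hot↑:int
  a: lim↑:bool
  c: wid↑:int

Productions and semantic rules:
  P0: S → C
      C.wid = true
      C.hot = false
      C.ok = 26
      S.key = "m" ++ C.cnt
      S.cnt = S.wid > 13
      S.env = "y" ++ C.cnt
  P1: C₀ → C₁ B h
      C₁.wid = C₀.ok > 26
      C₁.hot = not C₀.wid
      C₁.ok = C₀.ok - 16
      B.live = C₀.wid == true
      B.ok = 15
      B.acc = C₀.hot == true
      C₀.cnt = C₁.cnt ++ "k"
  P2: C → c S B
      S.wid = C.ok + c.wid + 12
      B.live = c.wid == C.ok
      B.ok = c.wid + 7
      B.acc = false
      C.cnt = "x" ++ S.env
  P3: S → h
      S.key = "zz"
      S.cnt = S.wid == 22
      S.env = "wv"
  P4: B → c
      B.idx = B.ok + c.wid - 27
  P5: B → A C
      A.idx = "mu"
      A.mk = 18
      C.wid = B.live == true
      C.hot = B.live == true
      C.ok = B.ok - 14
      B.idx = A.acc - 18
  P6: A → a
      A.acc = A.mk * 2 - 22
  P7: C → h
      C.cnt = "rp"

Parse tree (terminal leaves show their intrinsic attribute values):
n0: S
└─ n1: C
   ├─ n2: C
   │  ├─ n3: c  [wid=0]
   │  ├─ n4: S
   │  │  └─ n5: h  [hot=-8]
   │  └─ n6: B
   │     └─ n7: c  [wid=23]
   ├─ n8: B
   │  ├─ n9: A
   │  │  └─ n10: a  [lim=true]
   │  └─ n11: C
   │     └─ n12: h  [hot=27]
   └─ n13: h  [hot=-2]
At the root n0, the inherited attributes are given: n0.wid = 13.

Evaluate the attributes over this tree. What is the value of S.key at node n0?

1. n0.wid = 13  [given at root]
2. n1.wid = true  [true]
3. n1.hot = false  [false]
4. n1.ok = 26  [26]
5. n2.wid = false  [C₀.ok > 26]
6. n2.hot = false  [not C₀.wid]
7. n2.ok = 10  [C₀.ok - 16]
8. n3.wid = 0  [terminal]
9. n4.wid = 22  [C.ok + c.wid + 12]
10. n5.hot = -8  [terminal]
11. n4.key = "zz"  ["zz"]
12. n4.cnt = true  [S.wid == 22]
13. n4.env = "wv"  ["wv"]
14. n6.live = false  [c.wid == C.ok]
15. n6.ok = 7  [c.wid + 7]
16. n6.acc = false  [false]
17. n7.wid = 23  [terminal]
18. n6.idx = 3  [B.ok + c.wid - 27]
19. n2.cnt = "xwv"  ["x" ++ S.env]
20. n8.live = true  [C₀.wid == true]
21. n8.ok = 15  [15]
22. n8.acc = false  [C₀.hot == true]
23. n9.idx = "mu"  ["mu"]
24. n9.mk = 18  [18]
25. n10.lim = true  [terminal]
26. n9.acc = 14  [A.mk * 2 - 22]
27. n11.wid = true  [B.live == true]
28. n11.hot = true  [B.live == true]
29. n11.ok = 1  [B.ok - 14]
30. n12.hot = 27  [terminal]
31. n11.cnt = "rp"  ["rp"]
32. n8.idx = -4  [A.acc - 18]
33. n13.hot = -2  [terminal]
34. n1.cnt = "xwvk"  [C₁.cnt ++ "k"]
35. n0.key = "mxwvk"  ["m" ++ C.cnt]
36. n0.cnt = false  [S.wid > 13]
37. n0.env = "yxwvk"  ["y" ++ C.cnt]

"mxwvk"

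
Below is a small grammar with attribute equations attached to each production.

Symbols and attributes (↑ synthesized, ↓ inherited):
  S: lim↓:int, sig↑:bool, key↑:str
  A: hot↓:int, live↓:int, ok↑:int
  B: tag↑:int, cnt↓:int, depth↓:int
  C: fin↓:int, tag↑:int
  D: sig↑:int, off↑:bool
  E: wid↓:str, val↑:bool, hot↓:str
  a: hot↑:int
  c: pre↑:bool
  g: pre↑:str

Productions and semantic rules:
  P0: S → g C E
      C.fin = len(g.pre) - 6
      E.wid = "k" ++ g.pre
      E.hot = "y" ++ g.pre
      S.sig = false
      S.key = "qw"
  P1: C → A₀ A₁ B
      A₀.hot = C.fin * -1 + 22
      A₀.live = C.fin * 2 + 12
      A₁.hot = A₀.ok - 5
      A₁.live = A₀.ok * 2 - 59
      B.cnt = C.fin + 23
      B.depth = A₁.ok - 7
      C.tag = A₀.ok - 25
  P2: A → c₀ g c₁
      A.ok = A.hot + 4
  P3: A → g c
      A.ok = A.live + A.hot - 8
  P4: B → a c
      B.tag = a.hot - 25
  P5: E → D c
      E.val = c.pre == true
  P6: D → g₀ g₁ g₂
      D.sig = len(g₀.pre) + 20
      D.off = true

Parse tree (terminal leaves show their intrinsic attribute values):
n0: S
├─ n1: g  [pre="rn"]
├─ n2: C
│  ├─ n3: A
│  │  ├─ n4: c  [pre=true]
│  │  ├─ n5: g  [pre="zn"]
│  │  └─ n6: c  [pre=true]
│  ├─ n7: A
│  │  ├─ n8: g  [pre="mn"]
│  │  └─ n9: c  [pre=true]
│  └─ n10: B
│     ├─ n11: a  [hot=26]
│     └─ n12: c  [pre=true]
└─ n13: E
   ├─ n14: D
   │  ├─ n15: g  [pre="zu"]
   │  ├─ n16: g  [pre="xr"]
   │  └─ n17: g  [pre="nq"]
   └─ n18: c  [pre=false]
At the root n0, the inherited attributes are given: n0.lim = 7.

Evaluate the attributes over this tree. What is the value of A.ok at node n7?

18

1. n0.lim = 7  [given at root]
2. n1.pre = "rn"  [terminal]
3. n2.fin = -4  [len(g.pre) - 6]
4. n3.hot = 26  [C.fin * -1 + 22]
5. n3.live = 4  [C.fin * 2 + 12]
6. n4.pre = true  [terminal]
7. n5.pre = "zn"  [terminal]
8. n6.pre = true  [terminal]
9. n3.ok = 30  [A.hot + 4]
10. n7.hot = 25  [A₀.ok - 5]
11. n7.live = 1  [A₀.ok * 2 - 59]
12. n8.pre = "mn"  [terminal]
13. n9.pre = true  [terminal]
14. n7.ok = 18  [A.live + A.hot - 8]
15. n10.cnt = 19  [C.fin + 23]
16. n10.depth = 11  [A₁.ok - 7]
17. n11.hot = 26  [terminal]
18. n12.pre = true  [terminal]
19. n10.tag = 1  [a.hot - 25]
20. n2.tag = 5  [A₀.ok - 25]
21. n13.wid = "krn"  ["k" ++ g.pre]
22. n13.hot = "yrn"  ["y" ++ g.pre]
23. n15.pre = "zu"  [terminal]
24. n16.pre = "xr"  [terminal]
25. n17.pre = "nq"  [terminal]
26. n14.sig = 22  [len(g₀.pre) + 20]
27. n14.off = true  [true]
28. n18.pre = false  [terminal]
29. n13.val = false  [c.pre == true]
30. n0.sig = false  [false]
31. n0.key = "qw"  ["qw"]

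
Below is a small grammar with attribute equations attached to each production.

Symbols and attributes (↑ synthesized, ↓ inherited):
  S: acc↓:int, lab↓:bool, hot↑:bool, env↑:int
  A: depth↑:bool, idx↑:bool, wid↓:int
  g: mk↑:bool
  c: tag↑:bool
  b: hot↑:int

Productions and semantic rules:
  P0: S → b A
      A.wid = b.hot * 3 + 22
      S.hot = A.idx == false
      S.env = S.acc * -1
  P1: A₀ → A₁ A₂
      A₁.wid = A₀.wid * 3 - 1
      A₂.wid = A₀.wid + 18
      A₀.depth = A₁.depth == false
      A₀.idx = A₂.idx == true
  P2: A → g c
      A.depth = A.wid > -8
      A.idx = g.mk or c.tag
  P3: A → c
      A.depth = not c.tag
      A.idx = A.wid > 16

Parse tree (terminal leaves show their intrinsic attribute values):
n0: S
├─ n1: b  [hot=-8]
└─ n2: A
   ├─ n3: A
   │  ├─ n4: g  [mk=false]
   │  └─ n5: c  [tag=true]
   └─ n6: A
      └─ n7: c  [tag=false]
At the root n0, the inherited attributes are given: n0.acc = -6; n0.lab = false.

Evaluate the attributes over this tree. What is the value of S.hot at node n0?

1. n0.acc = -6  [given at root]
2. n0.lab = false  [given at root]
3. n1.hot = -8  [terminal]
4. n2.wid = -2  [b.hot * 3 + 22]
5. n3.wid = -7  [A₀.wid * 3 - 1]
6. n4.mk = false  [terminal]
7. n5.tag = true  [terminal]
8. n3.depth = true  [A.wid > -8]
9. n3.idx = true  [g.mk or c.tag]
10. n6.wid = 16  [A₀.wid + 18]
11. n7.tag = false  [terminal]
12. n6.depth = true  [not c.tag]
13. n6.idx = false  [A.wid > 16]
14. n2.depth = false  [A₁.depth == false]
15. n2.idx = false  [A₂.idx == true]
16. n0.hot = true  [A.idx == false]
17. n0.env = 6  [S.acc * -1]

true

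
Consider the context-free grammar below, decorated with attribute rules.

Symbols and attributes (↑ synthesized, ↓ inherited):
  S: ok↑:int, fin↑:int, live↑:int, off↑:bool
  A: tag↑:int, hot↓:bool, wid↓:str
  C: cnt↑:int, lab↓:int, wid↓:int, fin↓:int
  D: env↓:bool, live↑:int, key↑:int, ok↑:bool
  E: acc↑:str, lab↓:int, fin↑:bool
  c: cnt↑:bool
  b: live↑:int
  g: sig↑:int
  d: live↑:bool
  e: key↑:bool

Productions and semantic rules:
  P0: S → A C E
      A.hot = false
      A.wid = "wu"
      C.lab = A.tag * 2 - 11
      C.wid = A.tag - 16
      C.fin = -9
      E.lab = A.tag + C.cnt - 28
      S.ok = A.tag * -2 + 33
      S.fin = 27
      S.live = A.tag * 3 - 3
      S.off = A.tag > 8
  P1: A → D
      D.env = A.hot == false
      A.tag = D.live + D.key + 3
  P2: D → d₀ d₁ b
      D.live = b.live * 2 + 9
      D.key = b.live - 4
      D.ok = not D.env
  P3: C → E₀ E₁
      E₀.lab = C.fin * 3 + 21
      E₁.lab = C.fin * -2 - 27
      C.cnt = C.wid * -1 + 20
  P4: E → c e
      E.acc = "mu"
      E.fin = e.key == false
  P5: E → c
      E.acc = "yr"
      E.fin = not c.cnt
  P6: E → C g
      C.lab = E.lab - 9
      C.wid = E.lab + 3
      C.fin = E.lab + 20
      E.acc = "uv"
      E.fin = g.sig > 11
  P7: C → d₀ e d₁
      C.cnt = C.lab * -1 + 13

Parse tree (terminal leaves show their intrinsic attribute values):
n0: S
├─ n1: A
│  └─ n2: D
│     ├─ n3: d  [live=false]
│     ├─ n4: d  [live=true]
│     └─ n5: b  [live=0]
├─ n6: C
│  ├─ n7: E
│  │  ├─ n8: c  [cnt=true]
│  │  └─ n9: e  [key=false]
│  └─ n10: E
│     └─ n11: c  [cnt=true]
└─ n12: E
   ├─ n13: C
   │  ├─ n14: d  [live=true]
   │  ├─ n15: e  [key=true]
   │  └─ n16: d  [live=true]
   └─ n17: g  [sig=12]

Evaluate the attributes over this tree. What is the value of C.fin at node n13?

28

1. n1.hot = false  [false]
2. n1.wid = "wu"  ["wu"]
3. n2.env = true  [A.hot == false]
4. n3.live = false  [terminal]
5. n4.live = true  [terminal]
6. n5.live = 0  [terminal]
7. n2.live = 9  [b.live * 2 + 9]
8. n2.key = -4  [b.live - 4]
9. n2.ok = false  [not D.env]
10. n1.tag = 8  [D.live + D.key + 3]
11. n6.lab = 5  [A.tag * 2 - 11]
12. n6.wid = -8  [A.tag - 16]
13. n6.fin = -9  [-9]
14. n7.lab = -6  [C.fin * 3 + 21]
15. n8.cnt = true  [terminal]
16. n9.key = false  [terminal]
17. n7.acc = "mu"  ["mu"]
18. n7.fin = true  [e.key == false]
19. n10.lab = -9  [C.fin * -2 - 27]
20. n11.cnt = true  [terminal]
21. n10.acc = "yr"  ["yr"]
22. n10.fin = false  [not c.cnt]
23. n6.cnt = 28  [C.wid * -1 + 20]
24. n12.lab = 8  [A.tag + C.cnt - 28]
25. n13.lab = -1  [E.lab - 9]
26. n13.wid = 11  [E.lab + 3]
27. n13.fin = 28  [E.lab + 20]
28. n14.live = true  [terminal]
29. n15.key = true  [terminal]
30. n16.live = true  [terminal]
31. n13.cnt = 14  [C.lab * -1 + 13]
32. n17.sig = 12  [terminal]
33. n12.acc = "uv"  ["uv"]
34. n12.fin = true  [g.sig > 11]
35. n0.ok = 17  [A.tag * -2 + 33]
36. n0.fin = 27  [27]
37. n0.live = 21  [A.tag * 3 - 3]
38. n0.off = false  [A.tag > 8]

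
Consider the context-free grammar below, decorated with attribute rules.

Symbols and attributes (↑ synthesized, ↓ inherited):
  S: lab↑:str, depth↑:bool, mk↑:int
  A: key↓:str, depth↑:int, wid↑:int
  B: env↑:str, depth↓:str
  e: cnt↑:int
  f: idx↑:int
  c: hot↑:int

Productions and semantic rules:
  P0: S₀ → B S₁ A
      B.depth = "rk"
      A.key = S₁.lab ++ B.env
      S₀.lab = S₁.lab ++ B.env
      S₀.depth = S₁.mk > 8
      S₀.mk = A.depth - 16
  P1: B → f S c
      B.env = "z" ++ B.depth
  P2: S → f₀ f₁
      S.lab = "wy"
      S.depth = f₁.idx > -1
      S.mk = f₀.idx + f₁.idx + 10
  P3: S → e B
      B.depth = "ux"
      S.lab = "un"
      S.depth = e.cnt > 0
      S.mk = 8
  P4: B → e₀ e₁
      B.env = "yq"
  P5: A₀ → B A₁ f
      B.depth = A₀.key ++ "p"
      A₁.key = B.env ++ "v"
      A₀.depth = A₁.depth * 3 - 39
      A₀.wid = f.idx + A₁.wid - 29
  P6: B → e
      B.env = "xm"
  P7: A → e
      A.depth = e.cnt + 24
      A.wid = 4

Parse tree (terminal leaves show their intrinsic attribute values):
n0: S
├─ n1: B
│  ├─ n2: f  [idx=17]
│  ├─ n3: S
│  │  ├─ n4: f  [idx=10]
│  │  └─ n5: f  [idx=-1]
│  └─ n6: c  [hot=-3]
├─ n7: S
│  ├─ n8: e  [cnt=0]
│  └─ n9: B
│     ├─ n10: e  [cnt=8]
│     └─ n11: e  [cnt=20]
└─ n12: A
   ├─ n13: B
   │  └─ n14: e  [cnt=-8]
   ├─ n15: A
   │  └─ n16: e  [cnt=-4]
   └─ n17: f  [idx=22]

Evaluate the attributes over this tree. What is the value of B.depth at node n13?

"unzrkp"

1. n1.depth = "rk"  ["rk"]
2. n2.idx = 17  [terminal]
3. n4.idx = 10  [terminal]
4. n5.idx = -1  [terminal]
5. n3.lab = "wy"  ["wy"]
6. n3.depth = false  [f₁.idx > -1]
7. n3.mk = 19  [f₀.idx + f₁.idx + 10]
8. n6.hot = -3  [terminal]
9. n1.env = "zrk"  ["z" ++ B.depth]
10. n8.cnt = 0  [terminal]
11. n9.depth = "ux"  ["ux"]
12. n10.cnt = 8  [terminal]
13. n11.cnt = 20  [terminal]
14. n9.env = "yq"  ["yq"]
15. n7.lab = "un"  ["un"]
16. n7.depth = false  [e.cnt > 0]
17. n7.mk = 8  [8]
18. n12.key = "unzrk"  [S₁.lab ++ B.env]
19. n13.depth = "unzrkp"  [A₀.key ++ "p"]
20. n14.cnt = -8  [terminal]
21. n13.env = "xm"  ["xm"]
22. n15.key = "xmv"  [B.env ++ "v"]
23. n16.cnt = -4  [terminal]
24. n15.depth = 20  [e.cnt + 24]
25. n15.wid = 4  [4]
26. n17.idx = 22  [terminal]
27. n12.depth = 21  [A₁.depth * 3 - 39]
28. n12.wid = -3  [f.idx + A₁.wid - 29]
29. n0.lab = "unzrk"  [S₁.lab ++ B.env]
30. n0.depth = false  [S₁.mk > 8]
31. n0.mk = 5  [A.depth - 16]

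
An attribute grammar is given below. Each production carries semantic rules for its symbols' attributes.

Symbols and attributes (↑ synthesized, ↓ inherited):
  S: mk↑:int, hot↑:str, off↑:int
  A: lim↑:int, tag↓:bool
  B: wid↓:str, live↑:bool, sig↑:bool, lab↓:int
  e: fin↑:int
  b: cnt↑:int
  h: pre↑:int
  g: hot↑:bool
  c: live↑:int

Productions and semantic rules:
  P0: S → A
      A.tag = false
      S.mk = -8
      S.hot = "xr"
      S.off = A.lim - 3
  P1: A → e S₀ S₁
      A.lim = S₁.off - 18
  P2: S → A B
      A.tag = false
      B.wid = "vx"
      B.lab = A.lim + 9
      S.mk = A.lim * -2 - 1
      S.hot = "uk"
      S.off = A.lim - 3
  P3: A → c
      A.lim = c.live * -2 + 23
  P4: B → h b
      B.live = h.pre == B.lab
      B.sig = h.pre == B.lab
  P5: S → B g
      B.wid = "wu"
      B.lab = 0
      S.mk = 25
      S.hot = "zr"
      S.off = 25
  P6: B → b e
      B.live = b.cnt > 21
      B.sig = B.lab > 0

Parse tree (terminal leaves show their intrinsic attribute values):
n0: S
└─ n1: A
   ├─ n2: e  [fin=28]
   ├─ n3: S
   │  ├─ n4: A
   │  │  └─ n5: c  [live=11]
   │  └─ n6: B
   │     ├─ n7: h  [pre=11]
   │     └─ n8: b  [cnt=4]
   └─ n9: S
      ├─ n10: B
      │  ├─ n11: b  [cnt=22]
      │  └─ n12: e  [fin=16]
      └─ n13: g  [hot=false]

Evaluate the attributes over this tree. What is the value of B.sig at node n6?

false

1. n1.tag = false  [false]
2. n2.fin = 28  [terminal]
3. n4.tag = false  [false]
4. n5.live = 11  [terminal]
5. n4.lim = 1  [c.live * -2 + 23]
6. n6.wid = "vx"  ["vx"]
7. n6.lab = 10  [A.lim + 9]
8. n7.pre = 11  [terminal]
9. n8.cnt = 4  [terminal]
10. n6.live = false  [h.pre == B.lab]
11. n6.sig = false  [h.pre == B.lab]
12. n3.mk = -3  [A.lim * -2 - 1]
13. n3.hot = "uk"  ["uk"]
14. n3.off = -2  [A.lim - 3]
15. n10.wid = "wu"  ["wu"]
16. n10.lab = 0  [0]
17. n11.cnt = 22  [terminal]
18. n12.fin = 16  [terminal]
19. n10.live = true  [b.cnt > 21]
20. n10.sig = false  [B.lab > 0]
21. n13.hot = false  [terminal]
22. n9.mk = 25  [25]
23. n9.hot = "zr"  ["zr"]
24. n9.off = 25  [25]
25. n1.lim = 7  [S₁.off - 18]
26. n0.mk = -8  [-8]
27. n0.hot = "xr"  ["xr"]
28. n0.off = 4  [A.lim - 3]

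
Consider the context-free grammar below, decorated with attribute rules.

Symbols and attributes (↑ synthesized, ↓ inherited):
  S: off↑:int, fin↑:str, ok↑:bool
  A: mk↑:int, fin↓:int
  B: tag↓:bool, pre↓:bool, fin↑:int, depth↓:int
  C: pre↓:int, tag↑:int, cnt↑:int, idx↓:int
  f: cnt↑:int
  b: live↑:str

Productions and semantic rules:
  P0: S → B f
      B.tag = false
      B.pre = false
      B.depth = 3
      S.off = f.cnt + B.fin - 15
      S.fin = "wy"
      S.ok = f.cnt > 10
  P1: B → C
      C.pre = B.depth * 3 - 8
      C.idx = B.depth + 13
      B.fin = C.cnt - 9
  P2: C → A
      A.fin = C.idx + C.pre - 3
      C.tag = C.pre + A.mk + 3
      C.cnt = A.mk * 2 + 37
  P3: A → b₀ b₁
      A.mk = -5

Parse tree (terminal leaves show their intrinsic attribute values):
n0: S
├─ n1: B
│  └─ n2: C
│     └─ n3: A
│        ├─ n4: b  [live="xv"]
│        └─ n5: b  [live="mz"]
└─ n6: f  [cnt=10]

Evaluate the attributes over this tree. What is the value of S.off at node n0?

1. n1.tag = false  [false]
2. n1.pre = false  [false]
3. n1.depth = 3  [3]
4. n2.pre = 1  [B.depth * 3 - 8]
5. n2.idx = 16  [B.depth + 13]
6. n3.fin = 14  [C.idx + C.pre - 3]
7. n4.live = "xv"  [terminal]
8. n5.live = "mz"  [terminal]
9. n3.mk = -5  [-5]
10. n2.tag = -1  [C.pre + A.mk + 3]
11. n2.cnt = 27  [A.mk * 2 + 37]
12. n1.fin = 18  [C.cnt - 9]
13. n6.cnt = 10  [terminal]
14. n0.off = 13  [f.cnt + B.fin - 15]
15. n0.fin = "wy"  ["wy"]
16. n0.ok = false  [f.cnt > 10]

13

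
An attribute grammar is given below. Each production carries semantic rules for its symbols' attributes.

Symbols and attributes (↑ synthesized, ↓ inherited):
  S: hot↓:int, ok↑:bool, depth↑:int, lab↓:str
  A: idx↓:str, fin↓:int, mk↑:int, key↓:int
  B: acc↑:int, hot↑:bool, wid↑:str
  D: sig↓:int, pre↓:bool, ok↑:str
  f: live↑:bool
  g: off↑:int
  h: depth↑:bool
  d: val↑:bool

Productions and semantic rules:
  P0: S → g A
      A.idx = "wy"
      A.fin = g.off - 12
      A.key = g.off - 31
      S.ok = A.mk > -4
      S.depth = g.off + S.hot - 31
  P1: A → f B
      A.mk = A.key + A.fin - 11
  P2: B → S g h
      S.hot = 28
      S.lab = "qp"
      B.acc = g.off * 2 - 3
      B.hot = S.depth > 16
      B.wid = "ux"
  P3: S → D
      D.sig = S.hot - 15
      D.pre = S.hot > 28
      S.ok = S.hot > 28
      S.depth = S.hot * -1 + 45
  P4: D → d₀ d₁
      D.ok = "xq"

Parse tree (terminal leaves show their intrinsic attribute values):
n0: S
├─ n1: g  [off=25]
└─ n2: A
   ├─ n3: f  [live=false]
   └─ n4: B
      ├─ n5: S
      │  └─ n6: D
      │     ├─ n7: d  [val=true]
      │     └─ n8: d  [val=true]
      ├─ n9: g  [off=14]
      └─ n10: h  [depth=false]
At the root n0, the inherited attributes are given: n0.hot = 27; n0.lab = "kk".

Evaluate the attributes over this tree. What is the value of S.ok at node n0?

false

1. n0.hot = 27  [given at root]
2. n0.lab = "kk"  [given at root]
3. n1.off = 25  [terminal]
4. n2.idx = "wy"  ["wy"]
5. n2.fin = 13  [g.off - 12]
6. n2.key = -6  [g.off - 31]
7. n3.live = false  [terminal]
8. n5.hot = 28  [28]
9. n5.lab = "qp"  ["qp"]
10. n6.sig = 13  [S.hot - 15]
11. n6.pre = false  [S.hot > 28]
12. n7.val = true  [terminal]
13. n8.val = true  [terminal]
14. n6.ok = "xq"  ["xq"]
15. n5.ok = false  [S.hot > 28]
16. n5.depth = 17  [S.hot * -1 + 45]
17. n9.off = 14  [terminal]
18. n10.depth = false  [terminal]
19. n4.acc = 25  [g.off * 2 - 3]
20. n4.hot = true  [S.depth > 16]
21. n4.wid = "ux"  ["ux"]
22. n2.mk = -4  [A.key + A.fin - 11]
23. n0.ok = false  [A.mk > -4]
24. n0.depth = 21  [g.off + S.hot - 31]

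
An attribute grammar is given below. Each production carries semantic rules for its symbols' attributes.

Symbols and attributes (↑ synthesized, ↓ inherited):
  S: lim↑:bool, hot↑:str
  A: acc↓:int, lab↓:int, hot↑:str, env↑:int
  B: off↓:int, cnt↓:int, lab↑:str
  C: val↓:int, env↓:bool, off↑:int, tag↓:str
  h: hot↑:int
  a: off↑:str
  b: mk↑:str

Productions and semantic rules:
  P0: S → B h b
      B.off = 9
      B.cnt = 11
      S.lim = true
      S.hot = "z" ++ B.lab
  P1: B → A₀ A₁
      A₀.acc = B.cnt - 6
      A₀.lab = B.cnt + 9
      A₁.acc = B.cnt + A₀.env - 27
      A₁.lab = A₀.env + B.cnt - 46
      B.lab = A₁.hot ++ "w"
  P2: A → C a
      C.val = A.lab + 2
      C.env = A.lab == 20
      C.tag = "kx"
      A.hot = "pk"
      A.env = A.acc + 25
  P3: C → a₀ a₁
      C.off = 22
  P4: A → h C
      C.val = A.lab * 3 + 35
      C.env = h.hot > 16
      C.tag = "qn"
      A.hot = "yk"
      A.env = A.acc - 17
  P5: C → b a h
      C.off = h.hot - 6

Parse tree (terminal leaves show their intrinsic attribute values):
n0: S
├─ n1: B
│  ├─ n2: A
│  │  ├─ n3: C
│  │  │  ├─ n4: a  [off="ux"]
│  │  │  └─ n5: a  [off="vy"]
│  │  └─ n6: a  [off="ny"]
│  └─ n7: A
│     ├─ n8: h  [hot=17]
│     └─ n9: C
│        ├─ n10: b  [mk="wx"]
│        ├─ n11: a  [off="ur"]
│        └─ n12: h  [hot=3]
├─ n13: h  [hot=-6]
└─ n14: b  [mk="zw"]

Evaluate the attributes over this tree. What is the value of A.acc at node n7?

14

1. n1.off = 9  [9]
2. n1.cnt = 11  [11]
3. n2.acc = 5  [B.cnt - 6]
4. n2.lab = 20  [B.cnt + 9]
5. n3.val = 22  [A.lab + 2]
6. n3.env = true  [A.lab == 20]
7. n3.tag = "kx"  ["kx"]
8. n4.off = "ux"  [terminal]
9. n5.off = "vy"  [terminal]
10. n3.off = 22  [22]
11. n6.off = "ny"  [terminal]
12. n2.hot = "pk"  ["pk"]
13. n2.env = 30  [A.acc + 25]
14. n7.acc = 14  [B.cnt + A₀.env - 27]
15. n7.lab = -5  [A₀.env + B.cnt - 46]
16. n8.hot = 17  [terminal]
17. n9.val = 20  [A.lab * 3 + 35]
18. n9.env = true  [h.hot > 16]
19. n9.tag = "qn"  ["qn"]
20. n10.mk = "wx"  [terminal]
21. n11.off = "ur"  [terminal]
22. n12.hot = 3  [terminal]
23. n9.off = -3  [h.hot - 6]
24. n7.hot = "yk"  ["yk"]
25. n7.env = -3  [A.acc - 17]
26. n1.lab = "ykw"  [A₁.hot ++ "w"]
27. n13.hot = -6  [terminal]
28. n14.mk = "zw"  [terminal]
29. n0.lim = true  [true]
30. n0.hot = "zykw"  ["z" ++ B.lab]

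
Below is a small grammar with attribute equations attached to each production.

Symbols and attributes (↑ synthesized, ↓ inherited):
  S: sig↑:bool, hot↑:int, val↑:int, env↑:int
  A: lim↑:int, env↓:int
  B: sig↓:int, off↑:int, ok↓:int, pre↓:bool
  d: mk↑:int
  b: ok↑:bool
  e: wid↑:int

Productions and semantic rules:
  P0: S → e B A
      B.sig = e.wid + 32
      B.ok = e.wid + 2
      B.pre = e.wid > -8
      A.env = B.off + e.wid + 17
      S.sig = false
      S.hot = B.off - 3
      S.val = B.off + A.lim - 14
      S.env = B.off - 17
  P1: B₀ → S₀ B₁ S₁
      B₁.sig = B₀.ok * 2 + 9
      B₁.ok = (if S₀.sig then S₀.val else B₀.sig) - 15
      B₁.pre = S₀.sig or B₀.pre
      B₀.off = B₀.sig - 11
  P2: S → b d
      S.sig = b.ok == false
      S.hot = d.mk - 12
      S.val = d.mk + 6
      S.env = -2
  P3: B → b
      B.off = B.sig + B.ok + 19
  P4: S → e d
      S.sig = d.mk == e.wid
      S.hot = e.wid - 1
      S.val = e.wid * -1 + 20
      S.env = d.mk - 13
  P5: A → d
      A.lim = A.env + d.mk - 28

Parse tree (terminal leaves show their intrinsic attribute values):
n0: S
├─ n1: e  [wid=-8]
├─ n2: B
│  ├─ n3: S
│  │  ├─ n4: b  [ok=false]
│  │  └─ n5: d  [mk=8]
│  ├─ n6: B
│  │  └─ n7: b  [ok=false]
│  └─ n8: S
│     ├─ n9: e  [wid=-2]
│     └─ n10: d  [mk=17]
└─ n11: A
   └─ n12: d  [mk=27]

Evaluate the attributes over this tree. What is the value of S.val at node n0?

1. n1.wid = -8  [terminal]
2. n2.sig = 24  [e.wid + 32]
3. n2.ok = -6  [e.wid + 2]
4. n2.pre = false  [e.wid > -8]
5. n4.ok = false  [terminal]
6. n5.mk = 8  [terminal]
7. n3.sig = true  [b.ok == false]
8. n3.hot = -4  [d.mk - 12]
9. n3.val = 14  [d.mk + 6]
10. n3.env = -2  [-2]
11. n6.sig = -3  [B₀.ok * 2 + 9]
12. n6.ok = -1  [(if S₀.sig then S₀.val else B₀.sig) - 15]
13. n6.pre = true  [S₀.sig or B₀.pre]
14. n7.ok = false  [terminal]
15. n6.off = 15  [B.sig + B.ok + 19]
16. n9.wid = -2  [terminal]
17. n10.mk = 17  [terminal]
18. n8.sig = false  [d.mk == e.wid]
19. n8.hot = -3  [e.wid - 1]
20. n8.val = 22  [e.wid * -1 + 20]
21. n8.env = 4  [d.mk - 13]
22. n2.off = 13  [B₀.sig - 11]
23. n11.env = 22  [B.off + e.wid + 17]
24. n12.mk = 27  [terminal]
25. n11.lim = 21  [A.env + d.mk - 28]
26. n0.sig = false  [false]
27. n0.hot = 10  [B.off - 3]
28. n0.val = 20  [B.off + A.lim - 14]
29. n0.env = -4  [B.off - 17]

20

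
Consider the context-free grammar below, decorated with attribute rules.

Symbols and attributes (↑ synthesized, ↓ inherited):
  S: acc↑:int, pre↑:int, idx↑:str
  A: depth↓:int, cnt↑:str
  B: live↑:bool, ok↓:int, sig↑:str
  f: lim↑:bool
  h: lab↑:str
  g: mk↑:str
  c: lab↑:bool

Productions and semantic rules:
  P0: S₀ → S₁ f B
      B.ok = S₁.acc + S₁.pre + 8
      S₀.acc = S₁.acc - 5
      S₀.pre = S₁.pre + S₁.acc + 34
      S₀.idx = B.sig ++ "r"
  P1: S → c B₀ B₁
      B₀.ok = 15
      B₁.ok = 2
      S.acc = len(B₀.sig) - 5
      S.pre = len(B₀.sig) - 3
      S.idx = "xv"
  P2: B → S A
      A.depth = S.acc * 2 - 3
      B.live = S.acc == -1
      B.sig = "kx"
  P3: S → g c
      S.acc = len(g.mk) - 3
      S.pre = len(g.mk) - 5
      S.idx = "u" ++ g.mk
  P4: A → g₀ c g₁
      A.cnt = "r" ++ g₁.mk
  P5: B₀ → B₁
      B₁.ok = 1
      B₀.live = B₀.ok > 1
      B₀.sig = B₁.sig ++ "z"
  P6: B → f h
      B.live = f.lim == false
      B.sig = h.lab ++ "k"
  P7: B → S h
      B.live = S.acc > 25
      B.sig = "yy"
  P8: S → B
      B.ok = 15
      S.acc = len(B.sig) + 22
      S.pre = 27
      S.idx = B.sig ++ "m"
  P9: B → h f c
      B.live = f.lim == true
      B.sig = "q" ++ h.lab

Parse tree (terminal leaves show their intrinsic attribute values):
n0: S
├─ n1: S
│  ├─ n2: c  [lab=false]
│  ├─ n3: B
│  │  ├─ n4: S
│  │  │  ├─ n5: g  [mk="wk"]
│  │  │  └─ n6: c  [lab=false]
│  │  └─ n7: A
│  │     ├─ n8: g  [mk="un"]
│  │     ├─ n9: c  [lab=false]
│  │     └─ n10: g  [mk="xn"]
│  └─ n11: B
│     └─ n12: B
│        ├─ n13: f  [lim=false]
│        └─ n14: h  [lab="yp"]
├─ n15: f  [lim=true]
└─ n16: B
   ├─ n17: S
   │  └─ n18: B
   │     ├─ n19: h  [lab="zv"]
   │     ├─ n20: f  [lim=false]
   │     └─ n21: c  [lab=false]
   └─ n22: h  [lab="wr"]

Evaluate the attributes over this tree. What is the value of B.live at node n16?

false

1. n2.lab = false  [terminal]
2. n3.ok = 15  [15]
3. n5.mk = "wk"  [terminal]
4. n6.lab = false  [terminal]
5. n4.acc = -1  [len(g.mk) - 3]
6. n4.pre = -3  [len(g.mk) - 5]
7. n4.idx = "uwk"  ["u" ++ g.mk]
8. n7.depth = -5  [S.acc * 2 - 3]
9. n8.mk = "un"  [terminal]
10. n9.lab = false  [terminal]
11. n10.mk = "xn"  [terminal]
12. n7.cnt = "rxn"  ["r" ++ g₁.mk]
13. n3.live = true  [S.acc == -1]
14. n3.sig = "kx"  ["kx"]
15. n11.ok = 2  [2]
16. n12.ok = 1  [1]
17. n13.lim = false  [terminal]
18. n14.lab = "yp"  [terminal]
19. n12.live = true  [f.lim == false]
20. n12.sig = "ypk"  [h.lab ++ "k"]
21. n11.live = true  [B₀.ok > 1]
22. n11.sig = "ypkz"  [B₁.sig ++ "z"]
23. n1.acc = -3  [len(B₀.sig) - 5]
24. n1.pre = -1  [len(B₀.sig) - 3]
25. n1.idx = "xv"  ["xv"]
26. n15.lim = true  [terminal]
27. n16.ok = 4  [S₁.acc + S₁.pre + 8]
28. n18.ok = 15  [15]
29. n19.lab = "zv"  [terminal]
30. n20.lim = false  [terminal]
31. n21.lab = false  [terminal]
32. n18.live = false  [f.lim == true]
33. n18.sig = "qzv"  ["q" ++ h.lab]
34. n17.acc = 25  [len(B.sig) + 22]
35. n17.pre = 27  [27]
36. n17.idx = "qzvm"  [B.sig ++ "m"]
37. n22.lab = "wr"  [terminal]
38. n16.live = false  [S.acc > 25]
39. n16.sig = "yy"  ["yy"]
40. n0.acc = -8  [S₁.acc - 5]
41. n0.pre = 30  [S₁.pre + S₁.acc + 34]
42. n0.idx = "yyr"  [B.sig ++ "r"]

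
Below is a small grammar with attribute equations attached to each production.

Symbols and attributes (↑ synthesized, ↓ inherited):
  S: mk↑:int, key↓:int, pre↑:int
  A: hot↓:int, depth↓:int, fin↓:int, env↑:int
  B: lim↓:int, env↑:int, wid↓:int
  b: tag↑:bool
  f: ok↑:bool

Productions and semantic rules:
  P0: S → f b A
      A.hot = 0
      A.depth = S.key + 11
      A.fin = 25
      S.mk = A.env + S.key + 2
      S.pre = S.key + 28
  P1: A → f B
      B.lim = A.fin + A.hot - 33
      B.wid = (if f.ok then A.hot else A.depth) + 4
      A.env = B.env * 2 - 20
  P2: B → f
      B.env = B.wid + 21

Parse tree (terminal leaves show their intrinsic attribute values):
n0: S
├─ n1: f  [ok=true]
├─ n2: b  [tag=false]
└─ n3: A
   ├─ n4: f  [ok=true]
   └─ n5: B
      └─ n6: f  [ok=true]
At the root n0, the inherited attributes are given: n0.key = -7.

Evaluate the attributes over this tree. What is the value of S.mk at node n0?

25

1. n0.key = -7  [given at root]
2. n1.ok = true  [terminal]
3. n2.tag = false  [terminal]
4. n3.hot = 0  [0]
5. n3.depth = 4  [S.key + 11]
6. n3.fin = 25  [25]
7. n4.ok = true  [terminal]
8. n5.lim = -8  [A.fin + A.hot - 33]
9. n5.wid = 4  [(if f.ok then A.hot else A.depth) + 4]
10. n6.ok = true  [terminal]
11. n5.env = 25  [B.wid + 21]
12. n3.env = 30  [B.env * 2 - 20]
13. n0.mk = 25  [A.env + S.key + 2]
14. n0.pre = 21  [S.key + 28]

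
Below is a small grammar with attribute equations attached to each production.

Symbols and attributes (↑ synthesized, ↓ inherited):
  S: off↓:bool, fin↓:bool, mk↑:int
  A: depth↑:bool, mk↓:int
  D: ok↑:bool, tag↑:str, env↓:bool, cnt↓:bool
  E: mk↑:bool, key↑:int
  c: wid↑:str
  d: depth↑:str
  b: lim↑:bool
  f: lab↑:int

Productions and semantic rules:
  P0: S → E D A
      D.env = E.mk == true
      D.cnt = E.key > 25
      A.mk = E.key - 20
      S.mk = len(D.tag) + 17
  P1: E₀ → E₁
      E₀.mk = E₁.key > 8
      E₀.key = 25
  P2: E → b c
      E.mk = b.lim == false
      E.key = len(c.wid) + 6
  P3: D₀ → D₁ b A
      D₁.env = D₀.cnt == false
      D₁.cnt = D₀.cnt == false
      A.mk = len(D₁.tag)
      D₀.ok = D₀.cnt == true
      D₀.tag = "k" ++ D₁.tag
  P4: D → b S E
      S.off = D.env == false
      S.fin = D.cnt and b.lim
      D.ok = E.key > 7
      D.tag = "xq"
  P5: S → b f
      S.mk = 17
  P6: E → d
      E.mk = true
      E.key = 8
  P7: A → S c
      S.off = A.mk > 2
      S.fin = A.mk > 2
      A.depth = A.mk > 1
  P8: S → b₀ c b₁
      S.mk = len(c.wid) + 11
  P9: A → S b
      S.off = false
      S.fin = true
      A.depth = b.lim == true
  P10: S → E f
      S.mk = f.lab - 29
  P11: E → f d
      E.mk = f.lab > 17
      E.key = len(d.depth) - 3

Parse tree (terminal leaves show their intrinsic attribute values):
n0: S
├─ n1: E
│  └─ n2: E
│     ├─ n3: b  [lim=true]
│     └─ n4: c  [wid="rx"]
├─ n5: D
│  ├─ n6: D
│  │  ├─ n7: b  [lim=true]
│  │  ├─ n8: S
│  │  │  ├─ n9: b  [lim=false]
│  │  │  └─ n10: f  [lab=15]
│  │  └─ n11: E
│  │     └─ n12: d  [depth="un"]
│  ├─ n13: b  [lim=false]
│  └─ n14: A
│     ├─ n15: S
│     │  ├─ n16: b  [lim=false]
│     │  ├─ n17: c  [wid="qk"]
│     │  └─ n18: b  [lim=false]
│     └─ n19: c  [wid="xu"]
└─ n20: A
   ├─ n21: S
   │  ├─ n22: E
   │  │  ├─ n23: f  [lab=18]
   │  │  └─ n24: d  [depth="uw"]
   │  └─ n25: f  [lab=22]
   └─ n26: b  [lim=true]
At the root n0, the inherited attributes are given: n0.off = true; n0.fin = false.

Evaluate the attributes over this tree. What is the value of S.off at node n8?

false

1. n0.off = true  [given at root]
2. n0.fin = false  [given at root]
3. n3.lim = true  [terminal]
4. n4.wid = "rx"  [terminal]
5. n2.mk = false  [b.lim == false]
6. n2.key = 8  [len(c.wid) + 6]
7. n1.mk = false  [E₁.key > 8]
8. n1.key = 25  [25]
9. n5.env = false  [E.mk == true]
10. n5.cnt = false  [E.key > 25]
11. n6.env = true  [D₀.cnt == false]
12. n6.cnt = true  [D₀.cnt == false]
13. n7.lim = true  [terminal]
14. n8.off = false  [D.env == false]
15. n8.fin = true  [D.cnt and b.lim]
16. n9.lim = false  [terminal]
17. n10.lab = 15  [terminal]
18. n8.mk = 17  [17]
19. n12.depth = "un"  [terminal]
20. n11.mk = true  [true]
21. n11.key = 8  [8]
22. n6.ok = true  [E.key > 7]
23. n6.tag = "xq"  ["xq"]
24. n13.lim = false  [terminal]
25. n14.mk = 2  [len(D₁.tag)]
26. n15.off = false  [A.mk > 2]
27. n15.fin = false  [A.mk > 2]
28. n16.lim = false  [terminal]
29. n17.wid = "qk"  [terminal]
30. n18.lim = false  [terminal]
31. n15.mk = 13  [len(c.wid) + 11]
32. n19.wid = "xu"  [terminal]
33. n14.depth = true  [A.mk > 1]
34. n5.ok = false  [D₀.cnt == true]
35. n5.tag = "kxq"  ["k" ++ D₁.tag]
36. n20.mk = 5  [E.key - 20]
37. n21.off = false  [false]
38. n21.fin = true  [true]
39. n23.lab = 18  [terminal]
40. n24.depth = "uw"  [terminal]
41. n22.mk = true  [f.lab > 17]
42. n22.key = -1  [len(d.depth) - 3]
43. n25.lab = 22  [terminal]
44. n21.mk = -7  [f.lab - 29]
45. n26.lim = true  [terminal]
46. n20.depth = true  [b.lim == true]
47. n0.mk = 20  [len(D.tag) + 17]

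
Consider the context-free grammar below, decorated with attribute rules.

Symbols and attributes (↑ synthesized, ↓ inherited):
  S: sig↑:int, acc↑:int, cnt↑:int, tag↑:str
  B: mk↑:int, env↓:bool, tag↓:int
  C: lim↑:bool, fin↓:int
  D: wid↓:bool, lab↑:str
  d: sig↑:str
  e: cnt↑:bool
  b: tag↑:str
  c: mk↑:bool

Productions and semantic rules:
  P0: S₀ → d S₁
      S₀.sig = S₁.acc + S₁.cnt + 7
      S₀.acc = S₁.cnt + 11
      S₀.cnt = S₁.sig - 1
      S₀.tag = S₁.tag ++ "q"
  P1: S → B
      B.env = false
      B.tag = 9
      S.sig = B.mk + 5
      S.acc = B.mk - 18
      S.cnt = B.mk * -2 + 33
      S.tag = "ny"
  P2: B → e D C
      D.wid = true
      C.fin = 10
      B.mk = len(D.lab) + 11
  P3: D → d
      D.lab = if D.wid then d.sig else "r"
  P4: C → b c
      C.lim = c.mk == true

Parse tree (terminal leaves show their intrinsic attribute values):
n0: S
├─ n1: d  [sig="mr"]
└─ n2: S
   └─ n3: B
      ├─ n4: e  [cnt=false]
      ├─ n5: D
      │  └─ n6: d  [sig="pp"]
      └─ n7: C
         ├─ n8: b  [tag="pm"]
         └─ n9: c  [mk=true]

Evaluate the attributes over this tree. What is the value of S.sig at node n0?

1. n1.sig = "mr"  [terminal]
2. n3.env = false  [false]
3. n3.tag = 9  [9]
4. n4.cnt = false  [terminal]
5. n5.wid = true  [true]
6. n6.sig = "pp"  [terminal]
7. n5.lab = "pp"  [if D.wid then d.sig else "r"]
8. n7.fin = 10  [10]
9. n8.tag = "pm"  [terminal]
10. n9.mk = true  [terminal]
11. n7.lim = true  [c.mk == true]
12. n3.mk = 13  [len(D.lab) + 11]
13. n2.sig = 18  [B.mk + 5]
14. n2.acc = -5  [B.mk - 18]
15. n2.cnt = 7  [B.mk * -2 + 33]
16. n2.tag = "ny"  ["ny"]
17. n0.sig = 9  [S₁.acc + S₁.cnt + 7]
18. n0.acc = 18  [S₁.cnt + 11]
19. n0.cnt = 17  [S₁.sig - 1]
20. n0.tag = "nyq"  [S₁.tag ++ "q"]

9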